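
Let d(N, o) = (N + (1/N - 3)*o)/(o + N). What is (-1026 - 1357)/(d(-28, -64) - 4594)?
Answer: 383663/739925 ≈ 0.51852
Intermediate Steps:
d(N, o) = (N + o*(-3 + 1/N))/(N + o) (d(N, o) = (N + (-3 + 1/N)*o)/(N + o) = (N + o*(-3 + 1/N))/(N + o))
(-1026 - 1357)/(d(-28, -64) - 4594) = (-1026 - 1357)/((-64 + (-28)² - 3*(-28)*(-64))/((-28)*(-28 - 64)) - 4594) = -2383/(-1/28*(-64 + 784 - 5376)/(-92) - 4594) = -2383/(-1/28*(-1/92)*(-4656) - 4594) = -2383/(-291/161 - 4594) = -2383/(-739925/161) = -2383*(-161/739925) = 383663/739925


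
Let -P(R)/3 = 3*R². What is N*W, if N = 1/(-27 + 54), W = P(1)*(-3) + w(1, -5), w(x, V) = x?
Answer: 28/27 ≈ 1.0370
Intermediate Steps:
P(R) = -9*R²
W = 28 (W = -9*1²*(-3) + 1 = -9*1*(-3) + 1 = -9*(-3) + 1 = 27 + 1 = 28)
N = 1/27 ≈ 0.037037
N*W = (1/27)*28 = 28/27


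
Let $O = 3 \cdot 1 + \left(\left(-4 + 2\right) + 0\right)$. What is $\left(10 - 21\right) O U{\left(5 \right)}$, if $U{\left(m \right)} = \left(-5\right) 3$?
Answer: $165$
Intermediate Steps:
$O = 1$ ($O = 3 + \left(-2 + 0\right) = 3 - 2 = 1$)
$U{\left(m \right)} = -15$
$\left(10 - 21\right) O U{\left(5 \right)} = \left(10 - 21\right) 1 \left(-15\right) = \left(-11\right) 1 \left(-15\right) = \left(-11\right) \left(-15\right) = 165$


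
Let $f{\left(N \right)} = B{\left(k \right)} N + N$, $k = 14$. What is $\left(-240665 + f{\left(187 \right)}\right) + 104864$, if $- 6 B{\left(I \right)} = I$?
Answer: $- \frac{408151}{3} \approx -1.3605 \cdot 10^{5}$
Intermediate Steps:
$B{\left(I \right)} = - \frac{I}{6}$
$f{\left(N \right)} = - \frac{4 N}{3}$ ($f{\left(N \right)} = \left(- \frac{1}{6}\right) 14 N + N = - \frac{7 N}{3} + N = - \frac{4 N}{3}$)
$\left(-240665 + f{\left(187 \right)}\right) + 104864 = \left(-240665 - \frac{748}{3}\right) + 104864 = - \frac{722743}{3} + 104864 = - \frac{408151}{3}$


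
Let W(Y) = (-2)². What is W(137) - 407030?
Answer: -407026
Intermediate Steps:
W(Y) = 4
W(137) - 407030 = 4 - 407030 = -407026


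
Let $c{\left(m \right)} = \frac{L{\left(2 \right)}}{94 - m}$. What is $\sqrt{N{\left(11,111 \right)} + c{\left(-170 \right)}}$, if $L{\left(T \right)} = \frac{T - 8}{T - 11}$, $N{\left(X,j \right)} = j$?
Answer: $\frac{\sqrt{483527}}{66} \approx 10.536$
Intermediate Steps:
$L{\left(T \right)} = \frac{-8 + T}{-11 + T}$
$c{\left(m \right)} = \frac{2}{3 \left(94 - m\right)}$ ($c{\left(m \right)} = \frac{\frac{1}{-11 + 2} \left(-8 + 2\right)}{94 - m} = \frac{\frac{1}{-9} \left(-6\right)}{94 - m} = \frac{\left(- \frac{1}{9}\right) \left(-6\right)}{94 - m} = \frac{2}{3 \left(94 - m\right)}$)
$\sqrt{N{\left(11,111 \right)} + c{\left(-170 \right)}} = \sqrt{111 - \frac{2}{-282 + 3 \left(-170\right)}} = \sqrt{111 - \frac{2}{-282 - 510}} = \sqrt{111 - \frac{2}{-792}} = \sqrt{111 - - \frac{1}{396}} = \sqrt{111 + \frac{1}{396}} = \sqrt{\frac{43957}{396}} = \frac{\sqrt{483527}}{66}$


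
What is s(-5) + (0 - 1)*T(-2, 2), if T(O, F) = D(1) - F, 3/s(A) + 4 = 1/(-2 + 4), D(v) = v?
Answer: ⅐ ≈ 0.14286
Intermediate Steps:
s(A) = -6/7 (s(A) = 3/(-4 + 1/(-2 + 4)) = 3/(-4 + 1/2) = 3/(-4 + ½) = 3/(-7/2) = 3*(-2/7) = -6/7)
T(O, F) = 1 - F
s(-5) + (0 - 1)*T(-2, 2) = -6/7 + (0 - 1)*(1 - 1*2) = -6/7 - (1 - 2) = -6/7 - 1*(-1) = -6/7 + 1 = ⅐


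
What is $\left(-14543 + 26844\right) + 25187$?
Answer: $37488$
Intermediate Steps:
$\left(-14543 + 26844\right) + 25187 = 12301 + 25187 = 37488$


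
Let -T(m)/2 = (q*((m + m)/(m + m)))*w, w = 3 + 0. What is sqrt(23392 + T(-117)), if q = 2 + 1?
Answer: sqrt(23374) ≈ 152.89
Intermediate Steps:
q = 3
w = 3
T(m) = -18 (T(m) = -2*3*((m + m)/(m + m))*3 = -2*3*((2*m)/((2*m)))*3 = -2*3*((2*m)*(1/(2*m)))*3 = -2*3*1*3 = -6*3 = -2*9 = -18)
sqrt(23392 + T(-117)) = sqrt(23392 - 18) = sqrt(23374)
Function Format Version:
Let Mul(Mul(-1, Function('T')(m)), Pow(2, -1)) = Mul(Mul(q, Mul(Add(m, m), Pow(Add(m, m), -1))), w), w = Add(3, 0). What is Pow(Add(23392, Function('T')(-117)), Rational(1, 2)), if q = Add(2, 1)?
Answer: Pow(23374, Rational(1, 2)) ≈ 152.89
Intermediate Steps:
q = 3
w = 3
Function('T')(m) = -18 (Function('T')(m) = Mul(-2, Mul(Mul(3, Mul(Add(m, m), Pow(Add(m, m), -1))), 3)) = Mul(-2, Mul(Mul(3, Mul(Mul(2, m), Pow(Mul(2, m), -1))), 3)) = Mul(-2, Mul(Mul(3, Mul(Mul(2, m), Mul(Rational(1, 2), Pow(m, -1)))), 3)) = Mul(-2, Mul(Mul(3, 1), 3)) = Mul(-2, Mul(3, 3)) = Mul(-2, 9) = -18)
Pow(Add(23392, Function('T')(-117)), Rational(1, 2)) = Pow(Add(23392, -18), Rational(1, 2)) = Pow(23374, Rational(1, 2))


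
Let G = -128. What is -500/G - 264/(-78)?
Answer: 3033/416 ≈ 7.2909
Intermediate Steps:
-500/G - 264/(-78) = -500/(-128) - 264/(-78) = -500*(-1/128) - 264*(-1/78) = 125/32 + 44/13 = 3033/416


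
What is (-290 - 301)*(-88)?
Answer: 52008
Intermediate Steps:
(-290 - 301)*(-88) = -591*(-88) = 52008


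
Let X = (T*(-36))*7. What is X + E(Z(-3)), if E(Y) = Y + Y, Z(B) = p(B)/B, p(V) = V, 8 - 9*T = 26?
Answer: 506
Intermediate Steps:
T = -2 (T = 8/9 - 1/9*26 = 8/9 - 26/9 = -2)
X = 504 (X = -2*(-36)*7 = 72*7 = 504)
Z(B) = 1 (Z(B) = B/B = 1)
E(Y) = 2*Y
X + E(Z(-3)) = 504 + 2*1 = 504 + 2 = 506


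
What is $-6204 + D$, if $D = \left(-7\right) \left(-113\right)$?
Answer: $-5413$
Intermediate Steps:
$D = 791$
$-6204 + D = -6204 + 791 = -5413$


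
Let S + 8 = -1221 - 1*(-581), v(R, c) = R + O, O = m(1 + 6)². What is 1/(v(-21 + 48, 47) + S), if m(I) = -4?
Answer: -1/605 ≈ -0.0016529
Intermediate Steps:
O = 16 (O = (-4)² = 16)
v(R, c) = 16 + R (v(R, c) = R + 16 = 16 + R)
S = -648 (S = -8 + (-1221 - 1*(-581)) = -8 + (-1221 + 581) = -8 - 640 = -648)
1/(v(-21 + 48, 47) + S) = 1/((16 + (-21 + 48)) - 648) = 1/((16 + 27) - 648) = 1/(43 - 648) = 1/(-605) = -1/605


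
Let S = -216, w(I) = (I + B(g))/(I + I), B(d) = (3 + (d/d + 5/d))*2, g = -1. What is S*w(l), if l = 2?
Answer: 0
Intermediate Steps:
B(d) = 8 + 10/d (B(d) = (3 + (1 + 5/d))*2 = (4 + 5/d)*2 = 8 + 10/d)
w(I) = (-2 + I)/(2*I) (w(I) = (I + (8 + 10/(-1)))/(I + I) = (I + (8 + 10*(-1)))/((2*I)) = (I + (8 - 10))*(1/(2*I)) = (I - 2)*(1/(2*I)) = (-2 + I)*(1/(2*I)) = (-2 + I)/(2*I))
S*w(l) = -108*(-2 + 2)/2 = -108*0/2 = -216*0 = 0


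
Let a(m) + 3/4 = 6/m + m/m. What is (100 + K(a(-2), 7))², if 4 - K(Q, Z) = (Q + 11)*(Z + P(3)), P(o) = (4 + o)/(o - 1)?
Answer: 19321/64 ≈ 301.89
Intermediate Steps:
P(o) = (4 + o)/(-1 + o)
a(m) = ¼ + 6/m (a(m) = -¾ + (6/m + m/m) = -¾ + (6/m + 1) = -¾ + (1 + 6/m) = ¼ + 6/m)
K(Q, Z) = 4 - (11 + Q)*(7/2 + Z) (K(Q, Z) = 4 - (Q + 11)*(Z + (4 + 3)/(-1 + 3)) = 4 - (11 + Q)*(Z + 7/2) = 4 - (11 + Q)*(7/2 + Z))
(100 + K(a(-2), 7))² = (100 + (-69/2 - 11*7 - 7*(24 - 2)/(8*(-2)) - 1*(¼)*(24 - 2)/(-2)*7))² = (100 + (-69/2 - 77 - 7*(-1)*22/(8*2) - 1*(¼)*(-½)*22*7))² = (100 + (-69/2 - 77 - 7/2*(-11/4) - 1*(-11/4)*7))² = (100 + (-69/2 - 77 + 77/8 + 77/4))² = (100 - 661/8)² = (139/8)² = 19321/64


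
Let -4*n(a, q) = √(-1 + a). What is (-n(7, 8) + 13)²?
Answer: (52 + √6)²/16 ≈ 185.30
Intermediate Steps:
n(a, q) = -√(-1 + a)/4
(-n(7, 8) + 13)² = (-(-1)*√(-1 + 7)/4 + 13)² = (-(-1)*√6/4 + 13)² = (√6/4 + 13)² = (13 + √6/4)²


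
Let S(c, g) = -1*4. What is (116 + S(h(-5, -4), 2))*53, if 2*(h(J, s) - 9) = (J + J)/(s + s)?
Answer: 5936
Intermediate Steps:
h(J, s) = 9 + J/(2*s) (h(J, s) = 9 + ((J + J)/(s + s))/2 = 9 + ((2*J)/((2*s)))/2 = 9 + ((2*J)*(1/(2*s)))/2 = 9 + (J/s)/2 = 9 + J/(2*s))
S(c, g) = -4
(116 + S(h(-5, -4), 2))*53 = (116 - 4)*53 = 112*53 = 5936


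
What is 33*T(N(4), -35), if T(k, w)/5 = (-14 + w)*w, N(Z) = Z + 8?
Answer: 282975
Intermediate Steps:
N(Z) = 8 + Z
T(k, w) = 5*w*(-14 + w) (T(k, w) = 5*((-14 + w)*w) = 5*(w*(-14 + w)) = 5*w*(-14 + w))
33*T(N(4), -35) = 33*(5*(-35)*(-14 - 35)) = 33*(5*(-35)*(-49)) = 33*8575 = 282975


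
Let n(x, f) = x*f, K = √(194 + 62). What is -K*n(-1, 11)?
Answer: 176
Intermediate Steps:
K = 16 (K = √256 = 16)
n(x, f) = f*x
-K*n(-1, 11) = -16*11*(-1) = -16*(-11) = -1*(-176) = 176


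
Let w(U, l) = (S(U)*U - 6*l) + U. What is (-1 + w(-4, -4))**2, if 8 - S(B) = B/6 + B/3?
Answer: 441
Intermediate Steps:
S(B) = 8 - B/2 (S(B) = 8 - (B/6 + B/3) = 8 - B/2)
w(U, l) = U - 6*l + U*(8 - U/2) (w(U, l) = ((8 - U/2)*U - 6*l) + U = (U*(8 - U/2) - 6*l) + U = (-6*l + U*(8 - U/2)) + U = U - 6*l + U*(8 - U/2))
(-1 + w(-4, -4))**2 = (-1 + (-6*(-4) + 9*(-4) - 1/2*(-4)**2))**2 = (-1 + (24 - 36 - 1/2*16))**2 = (-1 + (24 - 36 - 8))**2 = (-1 - 20)**2 = (-21)**2 = 441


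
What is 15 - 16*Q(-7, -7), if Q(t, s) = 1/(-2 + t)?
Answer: 151/9 ≈ 16.778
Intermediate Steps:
15 - 16*Q(-7, -7) = 15 - 16/(-2 - 7) = 15 - 16/(-9) = 15 - 16*(-1/9) = 15 + 16/9 = 151/9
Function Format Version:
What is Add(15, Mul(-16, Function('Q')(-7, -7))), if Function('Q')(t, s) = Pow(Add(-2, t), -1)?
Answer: Rational(151, 9) ≈ 16.778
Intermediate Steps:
Add(15, Mul(-16, Function('Q')(-7, -7))) = Add(15, Mul(-16, Pow(Add(-2, -7), -1))) = Add(15, Mul(-16, Pow(-9, -1))) = Add(15, Mul(-16, Rational(-1, 9))) = Add(15, Rational(16, 9)) = Rational(151, 9)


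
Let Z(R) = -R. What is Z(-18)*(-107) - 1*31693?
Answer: -33619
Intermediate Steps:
Z(-18)*(-107) - 1*31693 = -1*(-18)*(-107) - 1*31693 = 18*(-107) - 31693 = -1926 - 31693 = -33619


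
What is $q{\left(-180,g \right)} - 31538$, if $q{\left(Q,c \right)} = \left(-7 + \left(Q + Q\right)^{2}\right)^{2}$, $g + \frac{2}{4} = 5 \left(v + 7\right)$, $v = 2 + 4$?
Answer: $16794314111$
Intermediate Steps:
$v = 6$
$g = \frac{129}{2}$ ($g = - \frac{1}{2} + 5 \left(6 + 7\right) = - \frac{1}{2} + 5 \cdot 13 = - \frac{1}{2} + 65 = \frac{129}{2} \approx 64.5$)
$q{\left(Q,c \right)} = \left(-7 + 4 Q^{2}\right)^{2}$ ($q{\left(Q,c \right)} = \left(-7 + \left(2 Q\right)^{2}\right)^{2} = \left(-7 + 4 Q^{2}\right)^{2}$)
$q{\left(-180,g \right)} - 31538 = \left(-7 + 4 \left(-180\right)^{2}\right)^{2} - 31538 = \left(-7 + 4 \cdot 32400\right)^{2} - 31538 = \left(-7 + 129600\right)^{2} - 31538 = 129593^{2} - 31538 = 16794345649 - 31538 = 16794314111$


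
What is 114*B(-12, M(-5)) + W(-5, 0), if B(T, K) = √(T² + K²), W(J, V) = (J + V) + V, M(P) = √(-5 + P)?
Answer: -5 + 114*√134 ≈ 1314.6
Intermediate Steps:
W(J, V) = J + 2*V
B(T, K) = √(K² + T²)
114*B(-12, M(-5)) + W(-5, 0) = 114*√((√(-5 - 5))² + (-12)²) + (-5 + 2*0) = 114*√((√(-10))² + 144) + (-5 + 0) = 114*√((I*√10)² + 144) - 5 = 114*√(-10 + 144) - 5 = 114*√134 - 5 = -5 + 114*√134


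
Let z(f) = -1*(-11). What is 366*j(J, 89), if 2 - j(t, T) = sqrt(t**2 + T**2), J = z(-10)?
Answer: 732 - 366*sqrt(8042) ≈ -32090.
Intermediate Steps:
z(f) = 11
J = 11
j(t, T) = 2 - sqrt(T**2 + t**2) (j(t, T) = 2 - sqrt(t**2 + T**2) = 2 - sqrt(T**2 + t**2))
366*j(J, 89) = 366*(2 - sqrt(89**2 + 11**2)) = 366*(2 - sqrt(7921 + 121)) = 366*(2 - sqrt(8042)) = 732 - 366*sqrt(8042)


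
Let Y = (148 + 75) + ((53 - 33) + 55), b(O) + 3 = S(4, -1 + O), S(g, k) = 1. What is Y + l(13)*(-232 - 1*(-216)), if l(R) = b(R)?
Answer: 330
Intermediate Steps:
b(O) = -2 (b(O) = -3 + 1 = -2)
l(R) = -2
Y = 298 (Y = 223 + (20 + 55) = 223 + 75 = 298)
Y + l(13)*(-232 - 1*(-216)) = 298 - 2*(-232 - 1*(-216)) = 298 - 2*(-232 + 216) = 298 - 2*(-16) = 298 + 32 = 330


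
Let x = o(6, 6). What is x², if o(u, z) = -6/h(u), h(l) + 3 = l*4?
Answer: 4/49 ≈ 0.081633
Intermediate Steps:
h(l) = -3 + 4*l (h(l) = -3 + l*4 = -3 + 4*l)
o(u, z) = -6/(-3 + 4*u)
x = -2/7 (x = -6/(-3 + 4*6) = -6/(-3 + 24) = -6/21 = -6*1/21 = -2/7 ≈ -0.28571)
x² = (-2/7)² = 4/49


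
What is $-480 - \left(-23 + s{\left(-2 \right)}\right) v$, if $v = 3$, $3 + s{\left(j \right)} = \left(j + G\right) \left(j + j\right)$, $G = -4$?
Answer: $-474$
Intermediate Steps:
$s{\left(j \right)} = -3 + 2 j \left(-4 + j\right)$ ($s{\left(j \right)} = -3 + \left(j - 4\right) \left(j + j\right) = -3 + \left(-4 + j\right) 2 j = -3 + 2 j \left(-4 + j\right)$)
$-480 - \left(-23 + s{\left(-2 \right)}\right) v = -480 - \left(-23 - \left(-13 - 8\right)\right) 3 = -480 - \left(-23 + \left(-3 + 16 + 2 \cdot 4\right)\right) 3 = -480 - \left(-23 + \left(-3 + 16 + 8\right)\right) 3 = -480 - \left(-23 + 21\right) 3 = -480 - \left(-2\right) 3 = -480 - -6 = -480 + 6 = -474$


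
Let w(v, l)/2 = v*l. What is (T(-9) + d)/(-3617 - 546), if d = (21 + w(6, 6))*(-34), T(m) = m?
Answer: 3171/4163 ≈ 0.76171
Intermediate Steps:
w(v, l) = 2*l*v (w(v, l) = 2*(v*l) = 2*(l*v) = 2*l*v)
d = -3162 (d = (21 + 2*6*6)*(-34) = (21 + 72)*(-34) = 93*(-34) = -3162)
(T(-9) + d)/(-3617 - 546) = (-9 - 3162)/(-3617 - 546) = -3171/(-4163) = -3171*(-1/4163) = 3171/4163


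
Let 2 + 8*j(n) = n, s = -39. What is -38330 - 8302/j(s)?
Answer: -1505114/41 ≈ -36710.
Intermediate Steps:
j(n) = -1/4 + n/8
-38330 - 8302/j(s) = -38330 - 8302/(-1/4 + (1/8)*(-39)) = -38330 - 8302/(-1/4 - 39/8) = -38330 - 8302/(-41/8) = -38330 - 8302*(-8)/41 = -38330 - 1*(-66416/41) = -38330 + 66416/41 = -1505114/41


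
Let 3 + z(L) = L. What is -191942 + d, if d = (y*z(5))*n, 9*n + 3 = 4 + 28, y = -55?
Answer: -1730668/9 ≈ -1.9230e+5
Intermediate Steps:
z(L) = -3 + L
n = 29/9 (n = -1/3 + (4 + 28)/9 = -1/3 + (1/9)*32 = -1/3 + 32/9 = 29/9 ≈ 3.2222)
d = -3190/9 (d = -55*(-3 + 5)*(29/9) = -55*2*(29/9) = -110*29/9 = -3190/9 ≈ -354.44)
-191942 + d = -191942 - 3190/9 = -1730668/9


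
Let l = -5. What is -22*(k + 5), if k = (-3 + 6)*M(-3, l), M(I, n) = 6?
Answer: -506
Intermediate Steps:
k = 18 (k = (-3 + 6)*6 = 3*6 = 18)
-22*(k + 5) = -22*(18 + 5) = -22*23 = -506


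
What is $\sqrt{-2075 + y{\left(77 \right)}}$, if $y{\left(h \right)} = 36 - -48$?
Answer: $i \sqrt{1991} \approx 44.621 i$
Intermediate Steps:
$y{\left(h \right)} = 84$ ($y{\left(h \right)} = 36 + 48 = 84$)
$\sqrt{-2075 + y{\left(77 \right)}} = \sqrt{-2075 + 84} = \sqrt{-1991} = i \sqrt{1991}$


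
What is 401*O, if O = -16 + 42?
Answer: 10426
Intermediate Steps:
O = 26
401*O = 401*26 = 10426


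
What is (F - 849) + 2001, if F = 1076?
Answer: 2228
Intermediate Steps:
(F - 849) + 2001 = (1076 - 849) + 2001 = 227 + 2001 = 2228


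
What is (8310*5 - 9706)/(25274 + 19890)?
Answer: 7961/11291 ≈ 0.70507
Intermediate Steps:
(8310*5 - 9706)/(25274 + 19890) = (41550 - 9706)/45164 = 31844*(1/45164) = 7961/11291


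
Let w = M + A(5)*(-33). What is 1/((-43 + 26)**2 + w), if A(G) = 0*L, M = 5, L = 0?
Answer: 1/294 ≈ 0.0034014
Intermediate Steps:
A(G) = 0 (A(G) = 0*0 = 0)
w = 5 (w = 5 + 0*(-33) = 5 + 0 = 5)
1/((-43 + 26)**2 + w) = 1/((-43 + 26)**2 + 5) = 1/((-17)**2 + 5) = 1/(289 + 5) = 1/294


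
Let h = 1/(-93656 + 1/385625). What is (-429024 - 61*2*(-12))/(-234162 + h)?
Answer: 15441797577772440/8457017037541463 ≈ 1.8259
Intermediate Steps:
h = -385625/36116094999 (h = 1/(-93656 + 1/385625) = 1/(-36116094999/385625) = -385625/36116094999 ≈ -1.0677e-5)
(-429024 - 61*2*(-12))/(-234162 + h) = (-429024 - 61*2*(-12))/(-234162 - 385625/36116094999) = (-429024 - 122*(-12))/(-8457017037541463/36116094999) = (-429024 + 1464)*(-36116094999/8457017037541463) = -427560*(-36116094999/8457017037541463) = 15441797577772440/8457017037541463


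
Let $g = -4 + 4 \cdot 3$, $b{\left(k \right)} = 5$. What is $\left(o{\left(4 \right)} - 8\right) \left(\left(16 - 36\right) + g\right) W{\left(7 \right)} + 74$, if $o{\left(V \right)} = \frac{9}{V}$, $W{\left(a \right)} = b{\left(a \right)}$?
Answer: $419$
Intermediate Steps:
$W{\left(a \right)} = 5$
$g = 8$ ($g = -4 + 12 = 8$)
$\left(o{\left(4 \right)} - 8\right) \left(\left(16 - 36\right) + g\right) W{\left(7 \right)} + 74 = \left(\frac{9}{4} - 8\right) \left(\left(16 - 36\right) + 8\right) 5 + 74 = \left(9 \cdot \frac{1}{4} - 8\right) \left(-20 + 8\right) 5 + 74 = \left(\frac{9}{4} - 8\right) \left(-12\right) 5 + 74 = \left(- \frac{23}{4}\right) \left(-12\right) 5 + 74 = 69 \cdot 5 + 74 = 345 + 74 = 419$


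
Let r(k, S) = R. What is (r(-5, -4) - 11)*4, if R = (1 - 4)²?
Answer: -8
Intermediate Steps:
R = 9 (R = (-3)² = 9)
r(k, S) = 9
(r(-5, -4) - 11)*4 = (9 - 11)*4 = -2*4 = -8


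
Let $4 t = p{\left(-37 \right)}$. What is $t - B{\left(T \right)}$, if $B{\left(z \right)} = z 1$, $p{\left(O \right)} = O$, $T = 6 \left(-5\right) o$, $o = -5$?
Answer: $- \frac{637}{4} \approx -159.25$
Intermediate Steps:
$T = 150$ ($T = 6 \left(-5\right) \left(-5\right) = \left(-30\right) \left(-5\right) = 150$)
$t = - \frac{37}{4}$ ($t = \frac{1}{4} \left(-37\right) = - \frac{37}{4} \approx -9.25$)
$B{\left(z \right)} = z$
$t - B{\left(T \right)} = - \frac{37}{4} - 150 = - \frac{637}{4}$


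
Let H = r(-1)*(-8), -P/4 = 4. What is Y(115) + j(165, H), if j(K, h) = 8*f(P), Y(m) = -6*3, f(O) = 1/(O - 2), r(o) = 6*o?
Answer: -166/9 ≈ -18.444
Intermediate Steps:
P = -16 (P = -4*4 = -16)
f(O) = 1/(-2 + O)
Y(m) = -18
H = 48 (H = (6*(-1))*(-8) = -6*(-8) = 48)
j(K, h) = -4/9 (j(K, h) = 8/(-2 - 16) = 8/(-18) = 8*(-1/18) = -4/9)
Y(115) + j(165, H) = -18 - 4/9 = -166/9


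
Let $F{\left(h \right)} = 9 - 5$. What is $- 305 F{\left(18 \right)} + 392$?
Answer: $-828$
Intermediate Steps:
$F{\left(h \right)} = 4$
$- 305 F{\left(18 \right)} + 392 = \left(-305\right) 4 + 392 = -1220 + 392 = -828$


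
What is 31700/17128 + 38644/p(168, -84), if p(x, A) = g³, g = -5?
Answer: -164482983/535250 ≈ -307.30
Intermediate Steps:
p(x, A) = -125 (p(x, A) = (-5)³ = -125)
31700/17128 + 38644/p(168, -84) = 31700/17128 + 38644/(-125) = 31700*(1/17128) + 38644*(-1/125) = 7925/4282 - 38644/125 = -164482983/535250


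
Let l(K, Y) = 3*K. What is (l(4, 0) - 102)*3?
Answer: -270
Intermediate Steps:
(l(4, 0) - 102)*3 = (3*4 - 102)*3 = (12 - 102)*3 = -90*3 = -270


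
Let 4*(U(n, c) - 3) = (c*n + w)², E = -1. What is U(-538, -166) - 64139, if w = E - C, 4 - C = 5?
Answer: 1993915580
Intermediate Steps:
C = -1 (C = 4 - 1*5 = 4 - 5 = -1)
w = 0 (w = -1 - 1*(-1) = -1 + 1 = 0)
U(n, c) = 3 + c²*n²/4 (U(n, c) = 3 + (c*n + 0)²/4 = 3 + (c*n)²/4 = 3 + (c²*n²)/4 = 3 + c²*n²/4)
U(-538, -166) - 64139 = (3 + (¼)*(-166)²*(-538)²) - 64139 = (3 + (¼)*27556*289444) - 64139 = (3 + 1993979716) - 64139 = 1993979719 - 64139 = 1993915580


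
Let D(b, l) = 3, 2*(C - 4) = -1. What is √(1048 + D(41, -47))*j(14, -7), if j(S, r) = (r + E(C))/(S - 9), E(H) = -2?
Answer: -9*√1051/5 ≈ -58.354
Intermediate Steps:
C = 7/2 (C = 4 + (½)*(-1) = 4 - ½ = 7/2 ≈ 3.5000)
j(S, r) = (-2 + r)/(-9 + S) (j(S, r) = (r - 2)/(S - 9) = (-2 + r)/(-9 + S))
√(1048 + D(41, -47))*j(14, -7) = √(1048 + 3)*((-2 - 7)/(-9 + 14)) = √1051*(-9/5) = -9*√1051/5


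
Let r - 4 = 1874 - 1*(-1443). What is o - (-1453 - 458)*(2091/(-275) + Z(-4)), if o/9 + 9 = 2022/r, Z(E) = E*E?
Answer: 540182902/33825 ≈ 15970.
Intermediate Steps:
r = 3321 (r = 4 + (1874 - 1*(-1443)) = 4 + (1874 + 1443) = 4 + 3317 = 3321)
Z(E) = E²
o = -9289/123 (o = -81 + 9*(2022/3321) = -81 + 9*(2022*(1/3321)) = -81 + 9*(674/1107) = -81 + 674/123 = -9289/123 ≈ -75.520)
o - (-1453 - 458)*(2091/(-275) + Z(-4)) = -9289/123 - (-1453 - 458)*(2091/(-275) + (-4)²) = -9289/123 - (-1911)*(2091*(-1/275) + 16) = -9289/123 - (-1911)*(-2091/275 + 16) = -9289/123 - (-1911)*2309/275 = -9289/123 - 1*(-4412499/275) = -9289/123 + 4412499/275 = 540182902/33825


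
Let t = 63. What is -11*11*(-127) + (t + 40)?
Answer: 15470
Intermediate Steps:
-11*11*(-127) + (t + 40) = -11*11*(-127) + (63 + 40) = -121*(-127) + 103 = 15367 + 103 = 15470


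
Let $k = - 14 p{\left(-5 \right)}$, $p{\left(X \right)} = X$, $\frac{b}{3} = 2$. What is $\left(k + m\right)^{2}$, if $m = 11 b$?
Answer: $18496$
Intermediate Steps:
$b = 6$ ($b = 3 \cdot 2 = 6$)
$m = 66$ ($m = 11 \cdot 6 = 66$)
$k = 70$ ($k = \left(-14\right) \left(-5\right) = 70$)
$\left(k + m\right)^{2} = \left(70 + 66\right)^{2} = 136^{2} = 18496$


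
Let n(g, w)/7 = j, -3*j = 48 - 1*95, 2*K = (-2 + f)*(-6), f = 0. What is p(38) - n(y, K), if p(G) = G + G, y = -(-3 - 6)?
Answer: -101/3 ≈ -33.667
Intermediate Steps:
y = 9 (y = -1*(-9) = 9)
K = 6 (K = ((-2 + 0)*(-6))/2 = (-2*(-6))/2 = (½)*12 = 6)
j = 47/3 (j = -(48 - 1*95)/3 = -(48 - 95)/3 = -⅓*(-47) = 47/3 ≈ 15.667)
n(g, w) = 329/3 (n(g, w) = 7*(47/3) = 329/3)
p(G) = 2*G
p(38) - n(y, K) = 2*38 - 1*329/3 = 76 - 329/3 = -101/3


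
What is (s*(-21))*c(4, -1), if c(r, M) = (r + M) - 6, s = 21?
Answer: 1323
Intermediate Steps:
c(r, M) = -6 + M + r (c(r, M) = (M + r) - 6 = -6 + M + r)
(s*(-21))*c(4, -1) = (21*(-21))*(-6 - 1 + 4) = -441*(-3) = 1323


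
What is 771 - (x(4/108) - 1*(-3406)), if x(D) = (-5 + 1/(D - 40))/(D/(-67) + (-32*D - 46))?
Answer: -80899843211/30700787 ≈ -2635.1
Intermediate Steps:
x(D) = (-5 + 1/(-40 + D))/(-46 - 2145*D/67) (x(D) = (-5 + 1/(-40 + D))/(D*(-1/67) + (-46 - 32*D)) = (-5 + 1/(-40 + D))/(-D/67 + (-46 - 32*D)) = (-5 + 1/(-40 + D))/(-46 - 2145*D/67))
771 - (x(4/108) - 1*(-3406)) = 771 - (67*(201 - 20/108)/(123280 - 2145*(4/108)² + 82718*(4/108)) - 1*(-3406)) = 771 - (67*(201 - 20/108)/(123280 - 2145*(4*(1/108))² + 82718*(4*(1/108))) + 3406) = 771 - (67*(201 - 5*1/27)/(123280 - 2145*(1/27)² + 82718*(1/27)) + 3406) = 771 - (67*(201 - 5/27)/(123280 - 2145*1/729 + 82718/27) + 3406) = 771 - (67*(5422/27)/(123280 - 715/243 + 82718/27) + 3406) = 771 - (67*(5422/27)/(30700787/243) + 3406) = 771 - (67*(243/30700787)*(5422/27) + 3406) = 771 - (3269466/30700787 + 3406) = 771 - 1*104570149988/30700787 = 771 - 104570149988/30700787 = -80899843211/30700787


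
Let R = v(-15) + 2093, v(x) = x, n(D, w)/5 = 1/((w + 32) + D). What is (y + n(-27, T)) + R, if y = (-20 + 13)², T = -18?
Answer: 27646/13 ≈ 2126.6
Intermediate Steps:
n(D, w) = 5/(32 + D + w) (n(D, w) = 5/((w + 32) + D) = 5/((32 + w) + D) = 5/(32 + D + w))
y = 49 (y = (-7)² = 49)
R = 2078 (R = -15 + 2093 = 2078)
(y + n(-27, T)) + R = (49 + 5/(32 - 27 - 18)) + 2078 = (49 + 5/(-13)) + 2078 = (49 + 5*(-1/13)) + 2078 = (49 - 5/13) + 2078 = 632/13 + 2078 = 27646/13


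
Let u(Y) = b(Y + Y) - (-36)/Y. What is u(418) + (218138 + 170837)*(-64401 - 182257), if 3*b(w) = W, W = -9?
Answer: -20052253270559/209 ≈ -9.5944e+10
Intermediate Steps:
b(w) = -3 (b(w) = (⅓)*(-9) = -3)
u(Y) = -3 + 36/Y (u(Y) = -3 - (-36)/Y = -3 + 36/Y)
u(418) + (218138 + 170837)*(-64401 - 182257) = (-3 + 36/418) + (218138 + 170837)*(-64401 - 182257) = (-3 + 36*(1/418)) + 388975*(-246658) = (-3 + 18/209) - 95943795550 = -609/209 - 95943795550 = -20052253270559/209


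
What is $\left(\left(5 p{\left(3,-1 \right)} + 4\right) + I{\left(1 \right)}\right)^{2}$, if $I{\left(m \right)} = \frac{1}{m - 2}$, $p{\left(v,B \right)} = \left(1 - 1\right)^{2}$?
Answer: $9$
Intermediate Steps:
$p{\left(v,B \right)} = 0$ ($p{\left(v,B \right)} = 0^{2} = 0$)
$I{\left(m \right)} = \frac{1}{-2 + m}$
$\left(\left(5 p{\left(3,-1 \right)} + 4\right) + I{\left(1 \right)}\right)^{2} = \left(\left(5 \cdot 0 + 4\right) + \frac{1}{-2 + 1}\right)^{2} = \left(\left(0 + 4\right) + \frac{1}{-1}\right)^{2} = \left(4 - 1\right)^{2} = 3^{2} = 9$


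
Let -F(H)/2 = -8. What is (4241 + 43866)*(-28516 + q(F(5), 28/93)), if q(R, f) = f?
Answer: -127577839720/93 ≈ -1.3718e+9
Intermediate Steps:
F(H) = 16 (F(H) = -2*(-8) = 16)
(4241 + 43866)*(-28516 + q(F(5), 28/93)) = (4241 + 43866)*(-28516 + 28/93) = 48107*(-28516 + 28*(1/93)) = 48107*(-28516 + 28/93) = 48107*(-2651960/93) = -127577839720/93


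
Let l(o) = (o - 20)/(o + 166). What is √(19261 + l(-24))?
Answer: √97093139/71 ≈ 138.78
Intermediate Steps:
l(o) = (-20 + o)/(166 + o)
√(19261 + l(-24)) = √(19261 + (-20 - 24)/(166 - 24)) = √(19261 - 44/142) = √(19261 + (1/142)*(-44)) = √(19261 - 22/71) = √(1367509/71) = √97093139/71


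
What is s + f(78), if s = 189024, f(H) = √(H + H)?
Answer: 189024 + 2*√39 ≈ 1.8904e+5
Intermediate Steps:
f(H) = √2*√H (f(H) = √(2*H) = √2*√H)
s + f(78) = 189024 + √2*√78 = 189024 + 2*√39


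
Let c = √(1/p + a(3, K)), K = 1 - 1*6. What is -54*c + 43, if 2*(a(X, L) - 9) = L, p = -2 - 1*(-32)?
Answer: 43 - 126*√30/5 ≈ -95.026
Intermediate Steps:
p = 30 (p = -2 + 32 = 30)
K = -5 (K = 1 - 6 = -5)
a(X, L) = 9 + L/2
c = 7*√30/15 (c = √(1/30 + (9 + (½)*(-5))) = √(1/30 + (9 - 5/2)) = √(1/30 + 13/2) = √(98/15) = 7*√30/15 ≈ 2.5560)
-54*c + 43 = -126*√30/5 + 43 = 43 - 126*√30/5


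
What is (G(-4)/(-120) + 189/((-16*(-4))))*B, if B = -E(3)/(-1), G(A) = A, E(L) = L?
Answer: 2867/320 ≈ 8.9594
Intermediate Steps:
B = 3 (B = -1*3/(-1) = -3*(-1) = 3)
(G(-4)/(-120) + 189/((-16*(-4))))*B = (-4/(-120) + 189/((-16*(-4))))*3 = (-4*(-1/120) + 189/64)*3 = (1/30 + 189*(1/64))*3 = (1/30 + 189/64)*3 = (2867/960)*3 = 2867/320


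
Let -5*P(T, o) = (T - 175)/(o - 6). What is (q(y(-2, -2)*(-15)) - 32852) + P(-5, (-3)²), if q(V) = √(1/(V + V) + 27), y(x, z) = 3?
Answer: -32840 + √24290/30 ≈ -32835.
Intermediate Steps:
P(T, o) = -(-175 + T)/(5*(-6 + o)) (P(T, o) = -(T - 175)/(5*(o - 6)) = -(-175 + T)/(5*(-6 + o)))
q(V) = √(27 + 1/(2*V)) (q(V) = √(1/(2*V) + 27) = √(27 + 1/(2*V)))
(q(y(-2, -2)*(-15)) - 32852) + P(-5, (-3)²) = (√(108 + 2/((3*(-15))))/2 - 32852) + (175 - 1*(-5))/(5*(-6 + (-3)²)) = (√(108 + 2/(-45))/2 - 32852) + (175 + 5)/(5*(-6 + 9)) = (√(108 + 2*(-1/45))/2 - 32852) + (⅕)*180/3 = (√(108 - 2/45)/2 - 32852) + (⅕)*(⅓)*180 = (√(4858/45)/2 - 32852) + 12 = ((√24290/15)/2 - 32852) + 12 = (√24290/30 - 32852) + 12 = (-32852 + √24290/30) + 12 = -32840 + √24290/30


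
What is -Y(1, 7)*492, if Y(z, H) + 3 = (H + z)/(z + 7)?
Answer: 984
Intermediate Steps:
Y(z, H) = -3 + (H + z)/(7 + z) (Y(z, H) = -3 + (H + z)/(z + 7) = -3 + (H + z)/(7 + z))
-Y(1, 7)*492 = -(-21 + 7 - 2*1)/(7 + 1)*492 = -(-21 + 7 - 2)/8*492 = -(-16)/8*492 = -1*(-2)*492 = 2*492 = 984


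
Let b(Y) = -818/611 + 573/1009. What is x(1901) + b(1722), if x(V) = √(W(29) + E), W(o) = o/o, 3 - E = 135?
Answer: -475259/616499 + I*√131 ≈ -0.7709 + 11.446*I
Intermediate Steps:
E = -132 (E = 3 - 1*135 = 3 - 135 = -132)
W(o) = 1
x(V) = I*√131 (x(V) = √(1 - 132) = √(-131) = I*√131)
b(Y) = -475259/616499 (b(Y) = -818*1/611 + 573*(1/1009) = -818/611 + 573/1009 = -475259/616499)
x(1901) + b(1722) = I*√131 - 475259/616499 = -475259/616499 + I*√131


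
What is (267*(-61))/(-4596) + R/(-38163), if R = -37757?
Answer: 265030651/58465716 ≈ 4.5331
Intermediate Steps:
(267*(-61))/(-4596) + R/(-38163) = (267*(-61))/(-4596) - 37757/(-38163) = -16287*(-1/4596) - 37757*(-1/38163) = 5429/1532 + 37757/38163 = 265030651/58465716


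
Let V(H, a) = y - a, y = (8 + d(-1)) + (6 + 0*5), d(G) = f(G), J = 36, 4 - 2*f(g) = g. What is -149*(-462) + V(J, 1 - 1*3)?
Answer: 137713/2 ≈ 68857.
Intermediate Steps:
f(g) = 2 - g/2
d(G) = 2 - G/2
y = 33/2 (y = (8 + (2 - ½*(-1))) + (6 + 0*5) = (8 + (2 + ½)) + (6 + 0) = (8 + 5/2) + 6 = 21/2 + 6 = 33/2 ≈ 16.500)
V(H, a) = 33/2 - a
-149*(-462) + V(J, 1 - 1*3) = -149*(-462) + (33/2 - (1 - 1*3)) = 68838 + (33/2 - (1 - 3)) = 68838 + (33/2 - 1*(-2)) = 68838 + (33/2 + 2) = 68838 + 37/2 = 137713/2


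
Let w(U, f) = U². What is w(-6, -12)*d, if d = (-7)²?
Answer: 1764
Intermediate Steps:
d = 49
w(-6, -12)*d = (-6)²*49 = 36*49 = 1764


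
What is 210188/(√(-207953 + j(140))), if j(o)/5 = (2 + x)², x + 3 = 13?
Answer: -210188*I*√207233/207233 ≈ -461.72*I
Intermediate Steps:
x = 10 (x = -3 + 13 = 10)
j(o) = 720 (j(o) = 5*(2 + 10)² = 5*12² = 5*144 = 720)
210188/(√(-207953 + j(140))) = 210188/(√(-207953 + 720)) = 210188/(√(-207233)) = 210188/((I*√207233)) = 210188*(-I*√207233/207233) = -210188*I*√207233/207233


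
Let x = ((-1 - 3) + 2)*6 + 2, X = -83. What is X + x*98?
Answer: -1063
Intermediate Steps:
x = -10 (x = (-4 + 2)*6 + 2 = -2*6 + 2 = -12 + 2 = -10)
X + x*98 = -83 - 10*98 = -83 - 980 = -1063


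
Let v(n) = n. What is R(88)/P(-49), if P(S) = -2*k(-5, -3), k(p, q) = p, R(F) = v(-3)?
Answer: -3/10 ≈ -0.30000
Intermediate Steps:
R(F) = -3
P(S) = 10 (P(S) = -2*(-5) = 10)
R(88)/P(-49) = -3/10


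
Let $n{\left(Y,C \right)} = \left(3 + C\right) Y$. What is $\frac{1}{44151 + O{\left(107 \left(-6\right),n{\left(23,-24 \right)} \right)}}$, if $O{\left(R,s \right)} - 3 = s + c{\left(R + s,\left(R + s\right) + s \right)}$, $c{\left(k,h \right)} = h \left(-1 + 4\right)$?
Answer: $\frac{1}{38847} \approx 2.5742 \cdot 10^{-5}$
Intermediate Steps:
$n{\left(Y,C \right)} = Y \left(3 + C\right)$
$c{\left(k,h \right)} = 3 h$ ($c{\left(k,h \right)} = h 3 = 3 h$)
$O{\left(R,s \right)} = 3 + 3 R + 7 s$ ($O{\left(R,s \right)} = 3 + \left(s + 3 \left(\left(R + s\right) + s\right)\right) = 3 + \left(s + 3 \left(R + 2 s\right)\right) = 3 + \left(s + \left(3 R + 6 s\right)\right) = 3 + \left(3 R + 7 s\right) = 3 + 3 R + 7 s$)
$\frac{1}{44151 + O{\left(107 \left(-6\right),n{\left(23,-24 \right)} \right)}} = \frac{1}{44151 + \left(3 + 3 \cdot 107 \left(-6\right) + 7 \cdot 23 \left(3 - 24\right)\right)} = \frac{1}{44151 + \left(3 + 3 \left(-642\right) + 7 \cdot 23 \left(-21\right)\right)} = \frac{1}{44151 + \left(3 - 1926 + 7 \left(-483\right)\right)} = \frac{1}{44151 - 5304} = \frac{1}{38847}$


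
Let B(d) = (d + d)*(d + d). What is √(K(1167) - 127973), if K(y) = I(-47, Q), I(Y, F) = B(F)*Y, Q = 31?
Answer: I*√308641 ≈ 555.55*I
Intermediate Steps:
B(d) = 4*d² (B(d) = (2*d)*(2*d) = 4*d²)
I(Y, F) = 4*Y*F² (I(Y, F) = (4*F²)*Y = 4*Y*F²)
K(y) = -180668 (K(y) = 4*(-47)*31² = 4*(-47)*961 = -180668)
√(K(1167) - 127973) = √(-180668 - 127973) = √(-308641) = I*√308641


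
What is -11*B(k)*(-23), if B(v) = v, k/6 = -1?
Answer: -1518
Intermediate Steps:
k = -6 (k = 6*(-1) = -6)
-11*B(k)*(-23) = -11*(-6)*(-23) = 66*(-23) = -1518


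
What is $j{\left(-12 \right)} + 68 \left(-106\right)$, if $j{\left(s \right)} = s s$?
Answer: $-7064$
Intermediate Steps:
$j{\left(s \right)} = s^{2}$
$j{\left(-12 \right)} + 68 \left(-106\right) = \left(-12\right)^{2} + 68 \left(-106\right) = 144 - 7208 = -7064$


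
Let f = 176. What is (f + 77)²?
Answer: 64009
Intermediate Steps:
(f + 77)² = (176 + 77)² = 253² = 64009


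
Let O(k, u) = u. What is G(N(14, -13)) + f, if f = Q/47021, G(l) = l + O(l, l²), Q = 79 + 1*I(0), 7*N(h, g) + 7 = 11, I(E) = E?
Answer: 2072795/2304029 ≈ 0.89964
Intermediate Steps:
N(h, g) = 4/7 (N(h, g) = -1 + (⅐)*11 = -1 + 11/7 = 4/7)
Q = 79 (Q = 79 + 1*0 = 79 + 0 = 79)
G(l) = l + l²
f = 79/47021 ≈ 0.0016801
G(N(14, -13)) + f = 4*(1 + 4/7)/7 + 79/47021 = (4/7)*(11/7) + 79/47021 = 44/49 + 79/47021 = 2072795/2304029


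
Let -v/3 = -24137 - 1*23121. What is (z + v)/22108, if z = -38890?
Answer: 25721/5527 ≈ 4.6537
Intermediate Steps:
v = 141774 (v = -3*(-24137 - 1*23121) = -3*(-24137 - 23121) = -3*(-47258) = 141774)
(z + v)/22108 = (-38890 + 141774)/22108 = 102884*(1/22108) = 25721/5527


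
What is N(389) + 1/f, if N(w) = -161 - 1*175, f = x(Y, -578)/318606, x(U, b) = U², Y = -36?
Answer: -19475/216 ≈ -90.162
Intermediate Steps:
f = 216/53101 (f = (-36)²/318606 = 1296*(1/318606) = 216/53101 ≈ 0.0040677)
N(w) = -336 (N(w) = -161 - 175 = -336)
N(389) + 1/f = -336 + 1/(216/53101) = -336 + 53101/216 = -19475/216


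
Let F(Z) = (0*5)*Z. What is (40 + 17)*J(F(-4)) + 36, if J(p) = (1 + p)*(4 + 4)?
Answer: 492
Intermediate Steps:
F(Z) = 0 (F(Z) = 0*Z = 0)
J(p) = 8 + 8*p (J(p) = (1 + p)*8 = 8 + 8*p)
(40 + 17)*J(F(-4)) + 36 = (40 + 17)*(8 + 8*0) + 36 = 57*(8 + 0) + 36 = 57*8 + 36 = 456 + 36 = 492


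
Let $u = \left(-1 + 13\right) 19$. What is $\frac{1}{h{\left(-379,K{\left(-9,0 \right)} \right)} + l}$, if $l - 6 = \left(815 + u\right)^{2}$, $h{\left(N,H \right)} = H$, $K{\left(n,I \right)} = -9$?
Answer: $\frac{1}{1087846} \approx 9.1925 \cdot 10^{-7}$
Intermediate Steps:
$u = 228$ ($u = 12 \cdot 19 = 228$)
$l = 1087855$ ($l = 6 + \left(815 + 228\right)^{2} = 6 + 1043^{2} = 6 + 1087849 = 1087855$)
$\frac{1}{h{\left(-379,K{\left(-9,0 \right)} \right)} + l} = \frac{1}{-9 + 1087855} = \frac{1}{1087846}$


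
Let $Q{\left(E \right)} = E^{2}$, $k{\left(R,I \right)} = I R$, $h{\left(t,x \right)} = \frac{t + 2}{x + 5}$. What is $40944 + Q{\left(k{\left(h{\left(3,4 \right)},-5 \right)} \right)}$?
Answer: $\frac{3317089}{81} \approx 40952.0$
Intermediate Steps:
$h{\left(t,x \right)} = \frac{2 + t}{5 + x}$
$40944 + Q{\left(k{\left(h{\left(3,4 \right)},-5 \right)} \right)} = 40944 + \left(- 5 \frac{2 + 3}{5 + 4}\right)^{2} = 40944 + \left(- 5 \cdot \frac{1}{9} \cdot 5\right)^{2} = 40944 + \left(\left(-5\right) \frac{5}{9}\right)^{2} = 40944 + \left(- \frac{25}{9}\right)^{2} = 40944 + \frac{625}{81} = \frac{3317089}{81}$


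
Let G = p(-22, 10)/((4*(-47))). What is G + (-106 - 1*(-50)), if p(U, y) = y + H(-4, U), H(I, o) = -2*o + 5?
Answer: -10587/188 ≈ -56.314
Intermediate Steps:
H(I, o) = 5 - 2*o
p(U, y) = 5 + y - 2*U (p(U, y) = y + (5 - 2*U) = 5 + y - 2*U)
G = -59/188 (G = (5 + 10 - 2*(-22))/((4*(-47))) = (5 + 10 + 44)/(-188) = 59*(-1/188) = -59/188 ≈ -0.31383)
G + (-106 - 1*(-50)) = -59/188 + (-106 - 1*(-50)) = -59/188 + (-106 + 50) = -59/188 - 56 = -10587/188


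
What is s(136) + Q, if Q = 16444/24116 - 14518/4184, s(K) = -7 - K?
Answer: -1838775823/12612668 ≈ -145.79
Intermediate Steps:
Q = -35164299/12612668 (Q = 16444*(1/24116) - 14518*1/4184 = 4111/6029 - 7259/2092 = -35164299/12612668 ≈ -2.7880)
s(136) + Q = (-7 - 1*136) - 35164299/12612668 = (-7 - 136) - 35164299/12612668 = -143 - 35164299/12612668 = -1838775823/12612668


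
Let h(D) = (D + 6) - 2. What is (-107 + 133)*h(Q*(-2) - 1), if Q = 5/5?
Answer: 26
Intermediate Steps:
Q = 1 (Q = 5*(⅕) = 1)
h(D) = 4 + D (h(D) = (6 + D) - 2 = 4 + D)
(-107 + 133)*h(Q*(-2) - 1) = (-107 + 133)*(4 + (1*(-2) - 1)) = 26*(4 + (-2 - 1)) = 26*(4 - 3) = 26*1 = 26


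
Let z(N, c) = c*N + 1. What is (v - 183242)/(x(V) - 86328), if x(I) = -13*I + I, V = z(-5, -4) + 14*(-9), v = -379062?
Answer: 140576/21267 ≈ 6.6101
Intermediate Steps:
z(N, c) = 1 + N*c (z(N, c) = N*c + 1 = 1 + N*c)
V = -105 (V = (1 - 5*(-4)) + 14*(-9) = (1 + 20) - 126 = 21 - 126 = -105)
x(I) = -12*I
(v - 183242)/(x(V) - 86328) = (-379062 - 183242)/(-12*(-105) - 86328) = -562304/(1260 - 86328) = -562304/(-85068) = -562304*(-1/85068) = 140576/21267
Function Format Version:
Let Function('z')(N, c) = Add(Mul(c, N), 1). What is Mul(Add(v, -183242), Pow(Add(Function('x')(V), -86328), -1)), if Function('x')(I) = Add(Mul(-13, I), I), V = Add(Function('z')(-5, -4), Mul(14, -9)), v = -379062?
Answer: Rational(140576, 21267) ≈ 6.6101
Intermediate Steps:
Function('z')(N, c) = Add(1, Mul(N, c)) (Function('z')(N, c) = Add(Mul(N, c), 1) = Add(1, Mul(N, c)))
V = -105 (V = Add(Add(1, Mul(-5, -4)), Mul(14, -9)) = Add(Add(1, 20), -126) = Add(21, -126) = -105)
Function('x')(I) = Mul(-12, I)
Mul(Add(v, -183242), Pow(Add(Function('x')(V), -86328), -1)) = Mul(Add(-379062, -183242), Pow(Add(Mul(-12, -105), -86328), -1)) = Mul(-562304, Pow(Add(1260, -86328), -1)) = Mul(-562304, Pow(-85068, -1)) = Mul(-562304, Rational(-1, 85068)) = Rational(140576, 21267)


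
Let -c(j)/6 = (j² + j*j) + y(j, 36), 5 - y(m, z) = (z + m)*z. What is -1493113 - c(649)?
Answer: 3413369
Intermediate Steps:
y(m, z) = 5 - z*(m + z) (y(m, z) = 5 - (z + m)*z = 5 - (m + z)*z = 5 - z*(m + z))
c(j) = 7746 - 12*j² + 216*j (c(j) = -6*((j² + j*j) + (5 - 1*36² - 1*j*36)) = -6*((j² + j²) + (5 - 1*1296 - 36*j)) = -6*(2*j² + (5 - 1296 - 36*j)) = -6*(2*j² + (-1291 - 36*j)) = -6*(-1291 - 36*j + 2*j²) = 7746 - 12*j² + 216*j)
-1493113 - c(649) = -1493113 - (7746 - 12*649² + 216*649) = -1493113 - (7746 - 12*421201 + 140184) = -1493113 - (7746 - 5054412 + 140184) = -1493113 - 1*(-4906482) = -1493113 + 4906482 = 3413369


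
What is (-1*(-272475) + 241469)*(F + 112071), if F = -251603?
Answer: -71711634208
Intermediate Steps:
(-1*(-272475) + 241469)*(F + 112071) = (-1*(-272475) + 241469)*(-251603 + 112071) = (272475 + 241469)*(-139532) = 513944*(-139532) = -71711634208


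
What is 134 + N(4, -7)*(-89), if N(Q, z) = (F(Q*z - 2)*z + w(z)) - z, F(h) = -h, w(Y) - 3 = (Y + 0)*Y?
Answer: 13573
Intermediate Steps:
w(Y) = 3 + Y**2 (w(Y) = 3 + (Y + 0)*Y = 3 + Y*Y = 3 + Y**2)
N(Q, z) = 3 + z**2 - z + z*(2 - Q*z) (N(Q, z) = ((-(Q*z - 2))*z + (3 + z**2)) - z = ((-(-2 + Q*z))*z + (3 + z**2)) - z = ((2 - Q*z)*z + (3 + z**2)) - z = (z*(2 - Q*z) + (3 + z**2)) - z = (3 + z**2 + z*(2 - Q*z)) - z = 3 + z**2 - z + z*(2 - Q*z))
134 + N(4, -7)*(-89) = 134 + (3 - 7 + (-7)**2 - 1*4*(-7)**2)*(-89) = 134 + (3 - 7 + 49 - 1*4*49)*(-89) = 134 + (3 - 7 + 49 - 196)*(-89) = 134 - 151*(-89) = 134 + 13439 = 13573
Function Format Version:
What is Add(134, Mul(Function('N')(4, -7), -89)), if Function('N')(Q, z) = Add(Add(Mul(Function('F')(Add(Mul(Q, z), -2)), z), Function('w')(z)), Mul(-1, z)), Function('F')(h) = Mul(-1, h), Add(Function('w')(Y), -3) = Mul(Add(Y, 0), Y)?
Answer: 13573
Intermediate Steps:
Function('w')(Y) = Add(3, Pow(Y, 2)) (Function('w')(Y) = Add(3, Mul(Add(Y, 0), Y)) = Add(3, Mul(Y, Y)) = Add(3, Pow(Y, 2)))
Function('N')(Q, z) = Add(3, Pow(z, 2), Mul(-1, z), Mul(z, Add(2, Mul(-1, Q, z)))) (Function('N')(Q, z) = Add(Add(Mul(Mul(-1, Add(Mul(Q, z), -2)), z), Add(3, Pow(z, 2))), Mul(-1, z)) = Add(Add(Mul(Mul(-1, Add(-2, Mul(Q, z))), z), Add(3, Pow(z, 2))), Mul(-1, z)) = Add(Add(Mul(Add(2, Mul(-1, Q, z)), z), Add(3, Pow(z, 2))), Mul(-1, z)) = Add(Add(Mul(z, Add(2, Mul(-1, Q, z))), Add(3, Pow(z, 2))), Mul(-1, z)) = Add(Add(3, Pow(z, 2), Mul(z, Add(2, Mul(-1, Q, z)))), Mul(-1, z)) = Add(3, Pow(z, 2), Mul(-1, z), Mul(z, Add(2, Mul(-1, Q, z)))))
Add(134, Mul(Function('N')(4, -7), -89)) = Add(134, Mul(Add(3, -7, Pow(-7, 2), Mul(-1, 4, Pow(-7, 2))), -89)) = Add(134, Mul(Add(3, -7, 49, Mul(-1, 4, 49)), -89)) = Add(134, Mul(Add(3, -7, 49, -196), -89)) = Add(134, Mul(-151, -89)) = Add(134, 13439) = 13573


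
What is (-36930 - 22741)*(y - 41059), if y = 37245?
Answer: 227585194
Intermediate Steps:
(-36930 - 22741)*(y - 41059) = (-36930 - 22741)*(37245 - 41059) = -59671*(-3814) = 227585194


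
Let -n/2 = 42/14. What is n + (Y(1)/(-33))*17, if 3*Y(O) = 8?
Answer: -730/99 ≈ -7.3737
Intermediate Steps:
n = -6 (n = -84/14 = -2*3 = -6)
Y(O) = 8/3 (Y(O) = (⅓)*8 = 8/3)
n + (Y(1)/(-33))*17 = -6 + ((8/3)/(-33))*17 = -6 + ((8/3)*(-1/33))*17 = -6 - 8/99*17 = -6 - 136/99 = -730/99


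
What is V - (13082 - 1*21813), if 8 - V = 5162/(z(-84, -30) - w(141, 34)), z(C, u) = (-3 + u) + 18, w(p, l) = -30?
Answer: 125923/15 ≈ 8394.9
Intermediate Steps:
z(C, u) = 15 + u
V = -5042/15 (V = 8 - 5162/((15 - 30) - 1*(-30)) = 8 - 5162/(-15 + 30) = 8 - 5162/15 = -5042/15 ≈ -336.13)
V - (13082 - 1*21813) = -5042/15 - (13082 - 1*21813) = -5042/15 - (13082 - 21813) = -5042/15 - 1*(-8731) = -5042/15 + 8731 = 125923/15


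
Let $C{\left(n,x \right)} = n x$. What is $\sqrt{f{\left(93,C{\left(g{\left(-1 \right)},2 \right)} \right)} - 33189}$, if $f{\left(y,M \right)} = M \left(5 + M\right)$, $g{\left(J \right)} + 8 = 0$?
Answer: $i \sqrt{33013} \approx 181.69 i$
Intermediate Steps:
$g{\left(J \right)} = -8$ ($g{\left(J \right)} = -8 + 0 = -8$)
$\sqrt{f{\left(93,C{\left(g{\left(-1 \right)},2 \right)} \right)} - 33189} = \sqrt{\left(-8\right) 2 \left(5 - 16\right) - 33189} = \sqrt{- 16 \left(5 - 16\right) - 33189} = \sqrt{\left(-16\right) \left(-11\right) - 33189} = \sqrt{176 - 33189} = \sqrt{-33013} = i \sqrt{33013}$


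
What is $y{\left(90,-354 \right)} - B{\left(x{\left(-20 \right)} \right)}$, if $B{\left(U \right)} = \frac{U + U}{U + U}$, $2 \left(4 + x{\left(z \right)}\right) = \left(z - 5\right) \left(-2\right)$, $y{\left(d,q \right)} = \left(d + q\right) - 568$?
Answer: $-833$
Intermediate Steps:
$y{\left(d,q \right)} = -568 + d + q$
$x{\left(z \right)} = 1 - z$ ($x{\left(z \right)} = -4 + \frac{\left(z - 5\right) \left(-2\right)}{2} = -4 + \frac{\left(-5 + z\right) \left(-2\right)}{2} = -4 + \frac{10 - 2 z}{2} = -4 - \left(-5 + z\right) = 1 - z$)
$B{\left(U \right)} = 1$ ($B{\left(U \right)} = \frac{2 U}{2 U} = 2 U \frac{1}{2 U} = 1$)
$y{\left(90,-354 \right)} - B{\left(x{\left(-20 \right)} \right)} = \left(-568 + 90 - 354\right) - 1 = -832 - 1 = -833$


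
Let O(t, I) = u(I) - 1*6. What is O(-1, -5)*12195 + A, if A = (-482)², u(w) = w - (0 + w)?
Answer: 159154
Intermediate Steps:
u(w) = 0 (u(w) = w - w = 0)
O(t, I) = -6 (O(t, I) = 0 - 1*6 = 0 - 6 = -6)
A = 232324
O(-1, -5)*12195 + A = -6*12195 + 232324 = -73170 + 232324 = 159154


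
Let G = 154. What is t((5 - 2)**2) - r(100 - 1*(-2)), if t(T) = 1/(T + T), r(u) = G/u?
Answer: -445/306 ≈ -1.4542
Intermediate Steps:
r(u) = 154/u
t(T) = 1/(2*T)
t((5 - 2)**2) - r(100 - 1*(-2)) = 1/(2*((5 - 2)**2)) - 154/(100 - 1*(-2)) = 1/(2*(3**2)) - 154/(100 + 2) = (1/2)/9 - 154/102 = (1/2)*(1/9) - 154/102 = 1/18 - 1*77/51 = 1/18 - 77/51 = -445/306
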